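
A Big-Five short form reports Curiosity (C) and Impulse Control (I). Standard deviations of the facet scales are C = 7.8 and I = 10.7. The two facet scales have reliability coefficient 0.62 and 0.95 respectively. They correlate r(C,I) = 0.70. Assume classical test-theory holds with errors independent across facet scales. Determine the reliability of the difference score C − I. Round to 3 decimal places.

Var(C−I) = 7.8² + 10.7² − 2·7.8·10.7·0.70 = 175.33 − 116.844 = 58.486.
With uncorrelated errors the cross-covariances are all true-score covariance, so they carry over unchanged; only the diagonal terms shrink to ρᵢσᵢ².
True-score variance = [7.8²·0.62 + 10.7²·0.95] − 116.844 = 146.486 − 116.844 = 29.6423.
Reliability = 29.6423 / 58.486 = 0.507.

0.507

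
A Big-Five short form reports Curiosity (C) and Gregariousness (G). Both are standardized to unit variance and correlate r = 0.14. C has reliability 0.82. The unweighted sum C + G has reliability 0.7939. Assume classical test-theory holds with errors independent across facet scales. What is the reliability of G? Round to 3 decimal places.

Var(C+G) = 2 + 2·0.14 = 2.280.
True-score variance = ρ_C + ρ_G + 2·0.14, so 0.7939 = (0.82 + ρ_G + 0.28) / 2.280.
ρ_G = 0.7939·2.280 − 0.82 − 0.28 = 0.710.

0.710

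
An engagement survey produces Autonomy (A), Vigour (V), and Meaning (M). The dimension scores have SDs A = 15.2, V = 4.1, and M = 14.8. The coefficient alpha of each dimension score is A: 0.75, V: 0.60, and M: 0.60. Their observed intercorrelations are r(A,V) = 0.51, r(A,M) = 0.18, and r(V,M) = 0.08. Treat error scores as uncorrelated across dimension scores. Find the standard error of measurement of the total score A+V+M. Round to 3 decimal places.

Var(total) = 466.89 + 154.261 = 621.151.
True-score variance = 314.79 + 154.261 = 469.051, so reliability = 0.7551.
Error variance = 621.151 − 469.051 = 152.1; SEM = √152.1 = 12.333.

12.333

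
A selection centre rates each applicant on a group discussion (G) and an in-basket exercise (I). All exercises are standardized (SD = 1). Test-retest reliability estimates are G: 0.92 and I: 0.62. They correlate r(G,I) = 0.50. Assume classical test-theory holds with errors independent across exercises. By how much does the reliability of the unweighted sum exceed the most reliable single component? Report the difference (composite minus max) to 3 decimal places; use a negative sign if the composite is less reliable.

-0.073

Var(sum) = 2 + 1 = 3; true-score variance = 1.54 + 1 = 2.54; composite reliability = 0.8467.
Max component reliability = 0.9200.
Difference = 0.8467 − 0.9200 = -0.073.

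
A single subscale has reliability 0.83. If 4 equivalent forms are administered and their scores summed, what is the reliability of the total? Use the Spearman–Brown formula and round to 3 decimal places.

ρ_k = kρ / (1 + (k−1)ρ) = 4·0.83 / (1 + 3·0.83) = 3.320 / 3.490 = 0.951.

0.951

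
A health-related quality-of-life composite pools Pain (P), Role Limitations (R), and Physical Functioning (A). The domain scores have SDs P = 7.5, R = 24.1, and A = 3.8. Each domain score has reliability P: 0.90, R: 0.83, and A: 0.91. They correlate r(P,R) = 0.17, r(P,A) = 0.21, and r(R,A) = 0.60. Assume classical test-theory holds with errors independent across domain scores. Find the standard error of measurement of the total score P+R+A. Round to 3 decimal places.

Var(total) = 651.5 + 183.321 = 834.821.
True-score variance = 545.838 + 183.321 = 729.159, so reliability = 0.8734.
Error variance = 834.821 − 729.159 = 105.662; SEM = √105.662 = 10.279.

10.279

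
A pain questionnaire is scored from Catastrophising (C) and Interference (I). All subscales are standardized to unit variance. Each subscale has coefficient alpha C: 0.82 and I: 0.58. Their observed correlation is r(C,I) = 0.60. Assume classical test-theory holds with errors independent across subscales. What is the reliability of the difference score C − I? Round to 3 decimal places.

0.250

Var(C−I) = 1 + 1 − 2·0.60 = 2 − 1.2 = 0.8.
Under uncorrelated errors the observed covariances equal the true-score covariances, so only the own-variance terms attenuate.
True-score variance = [0.82 + 0.58] − 1.2 = 1.4 − 1.2 = 0.2.
Reliability = 0.2 / 0.8 = 0.250.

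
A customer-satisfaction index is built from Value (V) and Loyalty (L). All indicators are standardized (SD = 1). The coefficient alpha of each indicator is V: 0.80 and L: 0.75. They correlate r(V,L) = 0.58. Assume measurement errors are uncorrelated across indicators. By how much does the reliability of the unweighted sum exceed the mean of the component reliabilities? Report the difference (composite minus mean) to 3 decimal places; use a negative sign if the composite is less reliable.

Var(sum) = 2 + 1.16 = 3.16; true-score variance = 1.55 + 1.16 = 2.71; composite reliability = 0.8576.
Mean component reliability = 0.7750.
Difference = 0.8576 − 0.7750 = 0.083.

0.083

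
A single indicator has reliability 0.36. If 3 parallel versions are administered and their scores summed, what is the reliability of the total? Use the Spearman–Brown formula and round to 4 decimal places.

0.6279

ρ_k = kρ / (1 + (k−1)ρ) = 3·0.36 / (1 + 2·0.36) = 1.080 / 1.720 = 0.6279.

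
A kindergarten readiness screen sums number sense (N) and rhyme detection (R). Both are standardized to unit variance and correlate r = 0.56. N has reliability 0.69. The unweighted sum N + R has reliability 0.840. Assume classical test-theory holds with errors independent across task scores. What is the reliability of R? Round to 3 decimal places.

Var(N+R) = 2 + 2·0.56 = 3.120.
True-score variance = ρ_N + ρ_R + 2·0.56, so 0.840 = (0.69 + ρ_R + 1.12) / 3.120.
ρ_R = 0.840·3.120 − 0.69 − 1.12 = 0.811.

0.811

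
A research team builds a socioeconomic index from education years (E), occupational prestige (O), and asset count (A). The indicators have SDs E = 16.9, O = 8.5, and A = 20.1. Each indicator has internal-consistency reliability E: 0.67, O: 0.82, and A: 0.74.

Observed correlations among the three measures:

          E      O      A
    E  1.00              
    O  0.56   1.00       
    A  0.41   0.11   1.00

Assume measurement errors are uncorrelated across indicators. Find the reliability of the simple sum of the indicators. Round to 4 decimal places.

Var(E+O+A) = 16.9² + 8.5² + 20.1² + 2·[16.9·8.5·0.56 + 16.9·20.1·0.41 + 8.5·20.1·0.11] = 761.87 + 477.021 = 1238.89.
With uncorrelated errors the cross-covariances are all true-score covariance, so they carry over unchanged; only the diagonal terms shrink to ρᵢσᵢ².
True-score variance = [16.9²·0.67 + 8.5²·0.82 + 20.1²·0.74] + 477.021 = 549.571 + 477.021 = 1026.59.
Reliability = 1026.59 / 1238.89 = 0.8286.

0.8286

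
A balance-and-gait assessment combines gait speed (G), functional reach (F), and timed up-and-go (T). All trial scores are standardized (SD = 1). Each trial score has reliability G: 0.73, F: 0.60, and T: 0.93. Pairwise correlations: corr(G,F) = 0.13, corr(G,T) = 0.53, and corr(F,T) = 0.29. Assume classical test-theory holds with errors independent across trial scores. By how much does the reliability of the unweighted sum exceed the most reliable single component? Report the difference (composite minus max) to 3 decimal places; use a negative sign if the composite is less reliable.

Var(sum) = 3 + 1.9 = 4.9; true-score variance = 2.26 + 1.9 = 4.16; composite reliability = 0.8490.
Max component reliability = 0.9300.
Difference = 0.8490 − 0.9300 = -0.081.

-0.081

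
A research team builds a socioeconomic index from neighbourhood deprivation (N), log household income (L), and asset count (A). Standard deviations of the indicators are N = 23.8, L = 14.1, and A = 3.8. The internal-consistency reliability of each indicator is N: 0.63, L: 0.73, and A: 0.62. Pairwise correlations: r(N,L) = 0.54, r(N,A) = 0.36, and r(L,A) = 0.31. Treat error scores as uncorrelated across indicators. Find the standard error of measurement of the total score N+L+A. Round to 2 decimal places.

Var(total) = 779.69 + 460.763 = 1240.45.
True-score variance = 510.941 + 460.763 = 971.704, so reliability = 0.7833.
Error variance = 1240.45 − 971.704 = 268.749; SEM = √268.749 = 16.39.

16.39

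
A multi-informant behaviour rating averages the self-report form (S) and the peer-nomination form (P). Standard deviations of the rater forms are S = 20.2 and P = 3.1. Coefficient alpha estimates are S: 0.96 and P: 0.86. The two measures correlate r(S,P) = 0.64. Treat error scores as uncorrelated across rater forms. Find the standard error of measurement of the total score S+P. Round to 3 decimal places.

4.203

Var(total) = 417.65 + 80.1536 = 497.804.
True-score variance = 399.983 + 80.1536 = 480.137, so reliability = 0.9645.
Error variance = 497.804 − 480.137 = 17.667; SEM = √17.667 = 4.203.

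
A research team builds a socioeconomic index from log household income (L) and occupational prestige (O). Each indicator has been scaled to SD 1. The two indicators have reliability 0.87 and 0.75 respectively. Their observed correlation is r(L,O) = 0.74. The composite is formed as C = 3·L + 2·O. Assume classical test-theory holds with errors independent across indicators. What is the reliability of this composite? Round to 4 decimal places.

0.9008

Var(C) = 3² + 2² + 2·[6·0.74] = 13 + 8.88 = 21.88.
Because errors are independent across components, Cov(Tᵢ,Tⱼ) = Cov(Xᵢ,Xⱼ); the off-diagonal part of the true-score variance is the same as above.
True-score variance = [3²·0.87 + 2²·0.75] + 8.88 = 10.83 + 8.88 = 19.71.
Reliability = 19.71 / 21.88 = 0.9008.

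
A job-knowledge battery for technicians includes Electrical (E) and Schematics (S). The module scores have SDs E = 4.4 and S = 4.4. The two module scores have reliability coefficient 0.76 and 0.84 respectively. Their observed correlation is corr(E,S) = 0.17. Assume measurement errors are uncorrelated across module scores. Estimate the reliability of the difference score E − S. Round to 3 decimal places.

Var(E−S) = 4.4² + 4.4² − 2·4.4·4.4·0.17 = 38.72 − 6.5824 = 32.1376.
With uncorrelated errors the cross-covariances are all true-score covariance, so they carry over unchanged; only the diagonal terms shrink to ρᵢσᵢ².
True-score variance = [4.4²·0.76 + 4.4²·0.84] − 6.5824 = 30.976 − 6.5824 = 24.3936.
Reliability = 24.3936 / 32.1376 = 0.759.

0.759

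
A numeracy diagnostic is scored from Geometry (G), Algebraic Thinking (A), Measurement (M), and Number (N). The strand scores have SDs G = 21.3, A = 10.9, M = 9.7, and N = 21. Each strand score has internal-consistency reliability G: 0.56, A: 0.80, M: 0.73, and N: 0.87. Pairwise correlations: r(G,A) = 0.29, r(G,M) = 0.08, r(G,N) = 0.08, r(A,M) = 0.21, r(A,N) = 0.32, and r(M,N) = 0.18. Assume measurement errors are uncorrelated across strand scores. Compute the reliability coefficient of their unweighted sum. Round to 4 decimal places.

0.8100

Var(G+A+M+N) = 21.3² + 10.9² + 9.7² + 21² + 2·[21.3·10.9·0.29 + 21.3·9.7·0.08 + 21.3·21·0.08 + 10.9·9.7·0.21 + 10.9·21·0.32 + 9.7·21·0.18] = 1107.59 + 503.519 = 1611.11.
Because errors are independent across components, Cov(Tᵢ,Tⱼ) = Cov(Xᵢ,Xⱼ); the off-diagonal part of the true-score variance is the same as above.
True-score variance = [21.3²·0.56 + 10.9²·0.80 + 9.7²·0.73 + 21²·0.87] + 503.519 = 801.47 + 503.519 = 1304.99.
Reliability = 1304.99 / 1611.11 = 0.8100.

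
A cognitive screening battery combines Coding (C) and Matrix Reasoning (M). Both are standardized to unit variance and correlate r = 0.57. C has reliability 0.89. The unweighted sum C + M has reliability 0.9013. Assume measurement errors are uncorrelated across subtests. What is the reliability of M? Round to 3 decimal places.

Var(C+M) = 2 + 2·0.57 = 3.140.
True-score variance = ρ_C + ρ_M + 2·0.57, so 0.9013 = (0.89 + ρ_M + 1.14) / 3.140.
ρ_M = 0.9013·3.140 − 0.89 − 1.14 = 0.800.

0.800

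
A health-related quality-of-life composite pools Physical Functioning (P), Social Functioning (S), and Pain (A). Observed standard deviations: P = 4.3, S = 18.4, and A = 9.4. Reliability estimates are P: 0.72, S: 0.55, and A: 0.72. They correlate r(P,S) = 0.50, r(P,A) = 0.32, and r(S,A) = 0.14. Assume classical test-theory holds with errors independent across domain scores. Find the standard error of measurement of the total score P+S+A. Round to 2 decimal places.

13.50

Var(total) = 445.41 + 153.418 = 598.828.
True-score variance = 263.14 + 153.418 = 416.558, so reliability = 0.6956.
Error variance = 598.828 − 416.558 = 182.27; SEM = √182.27 = 13.50.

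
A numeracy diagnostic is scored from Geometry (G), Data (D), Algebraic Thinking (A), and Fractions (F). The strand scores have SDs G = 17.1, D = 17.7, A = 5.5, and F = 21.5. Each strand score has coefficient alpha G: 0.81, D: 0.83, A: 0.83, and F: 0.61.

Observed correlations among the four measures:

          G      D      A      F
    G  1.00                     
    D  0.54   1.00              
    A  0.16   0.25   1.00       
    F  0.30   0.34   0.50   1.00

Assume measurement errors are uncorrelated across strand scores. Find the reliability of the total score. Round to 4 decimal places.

Var(G+D+A+F) = 17.1² + 17.7² + 5.5² + 21.5² + 2·[17.1·17.7·0.54 + 17.1·5.5·0.16 + 17.1·21.5·0.30 + 17.7·5.5·0.25 + 17.7·21.5·0.34 + 5.5·21.5·0.50] = 1098.2 + 1003.27 = 2101.47.
With uncorrelated errors the cross-covariances are all true-score covariance, so they carry over unchanged; only the diagonal terms shrink to ρᵢσᵢ².
True-score variance = [17.1²·0.81 + 17.7²·0.83 + 5.5²·0.83 + 21.5²·0.61] + 1003.27 = 803.963 + 1003.27 = 1807.23.
Reliability = 1807.23 / 2101.47 = 0.8600.

0.8600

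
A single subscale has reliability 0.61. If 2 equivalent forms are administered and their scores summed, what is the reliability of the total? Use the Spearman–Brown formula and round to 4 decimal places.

ρ_k = kρ / (1 + (k−1)ρ) = 2·0.61 / (1 + 1·0.61) = 1.220 / 1.610 = 0.7578.

0.7578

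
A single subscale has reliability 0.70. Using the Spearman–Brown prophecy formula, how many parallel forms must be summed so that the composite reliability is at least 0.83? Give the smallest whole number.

k ≥ ρ*(1−ρ₁)/(ρ₁(1−ρ*)) = 0.83·0.30 / (0.70·0.17) = 2.092.
Smallest integer k = 3.

3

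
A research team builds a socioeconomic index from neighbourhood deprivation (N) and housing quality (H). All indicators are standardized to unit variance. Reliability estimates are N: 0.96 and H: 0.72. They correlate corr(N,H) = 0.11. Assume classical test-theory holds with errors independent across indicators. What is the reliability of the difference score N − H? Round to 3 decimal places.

0.820

Var(N−H) = 1 + 1 − 2·0.11 = 2 − 0.22 = 1.78.
With uncorrelated errors the cross-covariances are all true-score covariance, so they carry over unchanged; only the diagonal terms shrink to ρᵢσᵢ².
True-score variance = [0.96 + 0.72] − 0.22 = 1.68 − 0.22 = 1.46.
Reliability = 1.46 / 1.78 = 0.820.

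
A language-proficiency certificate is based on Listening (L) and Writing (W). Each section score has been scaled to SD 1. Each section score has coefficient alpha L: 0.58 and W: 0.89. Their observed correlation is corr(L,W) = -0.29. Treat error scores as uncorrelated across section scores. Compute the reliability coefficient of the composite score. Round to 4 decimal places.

0.6268

Var(L+W) = 2 + 2·[(-0.29)] = 2 − 0.58 = 1.42.
Under uncorrelated errors the observed covariances equal the true-score covariances, so only the own-variance terms attenuate.
True-score variance = [0.58 + 0.89] − 0.58 = 1.47 − 0.58 = 0.89.
Reliability = 0.89 / 1.42 = 0.6268.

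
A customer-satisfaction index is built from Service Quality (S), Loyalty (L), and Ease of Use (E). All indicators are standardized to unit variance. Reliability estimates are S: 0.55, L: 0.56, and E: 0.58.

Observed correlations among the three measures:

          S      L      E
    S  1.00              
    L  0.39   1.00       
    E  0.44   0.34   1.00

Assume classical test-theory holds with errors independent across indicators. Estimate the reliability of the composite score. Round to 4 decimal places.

0.7547

Var(S+L+E) = 3 + 2·[0.39 + 0.44 + 0.34] = 3 + 2.34 = 5.34.
Under uncorrelated errors the observed covariances equal the true-score covariances, so only the own-variance terms attenuate.
True-score variance = [0.55 + 0.56 + 0.58] + 2.34 = 1.69 + 2.34 = 4.03.
Reliability = 4.03 / 5.34 = 0.7547.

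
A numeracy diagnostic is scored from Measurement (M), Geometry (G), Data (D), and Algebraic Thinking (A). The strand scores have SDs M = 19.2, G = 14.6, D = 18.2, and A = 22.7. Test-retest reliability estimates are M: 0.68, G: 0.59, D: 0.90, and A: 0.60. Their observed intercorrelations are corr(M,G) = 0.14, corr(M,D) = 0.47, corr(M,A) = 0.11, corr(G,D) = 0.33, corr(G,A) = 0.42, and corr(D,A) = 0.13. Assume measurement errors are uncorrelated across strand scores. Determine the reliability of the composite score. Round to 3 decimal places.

0.822

Var(M+G+D+A) = 19.2² + 14.6² + 18.2² + 22.7² + 2·[19.2·14.6·0.14 + 19.2·18.2·0.47 + 19.2·22.7·0.11 + 14.6·18.2·0.33 + 14.6·22.7·0.42 + 18.2·22.7·0.13] = 1428.33 + 1064.03 = 2492.36.
Because errors are independent across components, Cov(Tᵢ,Tⱼ) = Cov(Xᵢ,Xⱼ); the off-diagonal part of the true-score variance is the same as above.
True-score variance = [19.2²·0.68 + 14.6²·0.59 + 18.2²·0.90 + 22.7²·0.60] + 1064.03 = 983.73 + 1064.03 = 2047.76.
Reliability = 2047.76 / 2492.36 = 0.822.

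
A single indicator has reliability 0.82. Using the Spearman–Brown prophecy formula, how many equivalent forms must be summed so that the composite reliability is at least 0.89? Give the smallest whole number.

2

k ≥ ρ*(1−ρ₁)/(ρ₁(1−ρ*)) = 0.89·0.18 / (0.82·0.11) = 1.776.
Smallest integer k = 2.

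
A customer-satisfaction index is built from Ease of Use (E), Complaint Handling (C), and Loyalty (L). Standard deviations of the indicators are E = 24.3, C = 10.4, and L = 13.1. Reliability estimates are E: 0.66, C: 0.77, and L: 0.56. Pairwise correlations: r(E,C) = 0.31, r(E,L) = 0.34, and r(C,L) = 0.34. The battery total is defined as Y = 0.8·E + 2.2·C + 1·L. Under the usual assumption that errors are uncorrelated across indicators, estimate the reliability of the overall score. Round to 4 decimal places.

0.8120

Var(Y) = 0.8²·24.3² + 2.2²·10.4² + 13.1² + 2·[1.76·24.3·10.4·0.31 + 0.8·24.3·13.1·0.34 + 2.2·10.4·13.1·0.34] = 1073.02 + 652.755 = 1725.77.
Because errors are independent across components, Cov(Tᵢ,Tⱼ) = Cov(Xᵢ,Xⱼ); the off-diagonal part of the true-score variance is the same as above.
True-score variance = [0.8²·24.3²·0.66 + 2.2²·10.4²·0.77 + 13.1²·0.56] + 652.755 = 748.615 + 652.755 = 1401.37.
Reliability = 1401.37 / 1725.77 = 0.8120.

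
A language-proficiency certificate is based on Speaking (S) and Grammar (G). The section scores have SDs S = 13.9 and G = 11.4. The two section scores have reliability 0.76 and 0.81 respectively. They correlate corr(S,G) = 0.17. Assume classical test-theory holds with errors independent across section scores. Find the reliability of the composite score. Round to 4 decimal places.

0.8115

Var(S+G) = 13.9² + 11.4² + 2·[13.9·11.4·0.17] = 323.17 + 53.8764 = 377.046.
Because errors are independent across components, Cov(Tᵢ,Tⱼ) = Cov(Xᵢ,Xⱼ); the off-diagonal part of the true-score variance is the same as above.
True-score variance = [13.9²·0.76 + 11.4²·0.81] + 53.8764 = 252.107 + 53.8764 = 305.984.
Reliability = 305.984 / 377.046 = 0.8115.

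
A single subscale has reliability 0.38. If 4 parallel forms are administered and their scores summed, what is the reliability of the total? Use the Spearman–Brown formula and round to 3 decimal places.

0.710

ρ_k = kρ / (1 + (k−1)ρ) = 4·0.38 / (1 + 3·0.38) = 1.520 / 2.140 = 0.710.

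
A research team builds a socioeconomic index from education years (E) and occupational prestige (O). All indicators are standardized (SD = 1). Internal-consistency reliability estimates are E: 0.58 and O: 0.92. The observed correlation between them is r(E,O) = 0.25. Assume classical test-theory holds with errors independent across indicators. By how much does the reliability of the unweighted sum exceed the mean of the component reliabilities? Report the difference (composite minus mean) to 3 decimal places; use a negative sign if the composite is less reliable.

0.050

Var(sum) = 2 + 0.5 = 2.5; true-score variance = 1.5 + 0.5 = 2; composite reliability = 0.8000.
Mean component reliability = 0.7500.
Difference = 0.8000 − 0.7500 = 0.050.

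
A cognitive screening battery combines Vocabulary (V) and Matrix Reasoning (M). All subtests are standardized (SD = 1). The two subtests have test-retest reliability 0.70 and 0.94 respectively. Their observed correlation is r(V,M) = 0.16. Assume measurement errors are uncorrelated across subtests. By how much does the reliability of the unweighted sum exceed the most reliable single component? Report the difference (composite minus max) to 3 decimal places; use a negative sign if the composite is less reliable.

Var(sum) = 2 + 0.32 = 2.32; true-score variance = 1.64 + 0.32 = 1.96; composite reliability = 0.8448.
Max component reliability = 0.9400.
Difference = 0.8448 − 0.9400 = -0.095.

-0.095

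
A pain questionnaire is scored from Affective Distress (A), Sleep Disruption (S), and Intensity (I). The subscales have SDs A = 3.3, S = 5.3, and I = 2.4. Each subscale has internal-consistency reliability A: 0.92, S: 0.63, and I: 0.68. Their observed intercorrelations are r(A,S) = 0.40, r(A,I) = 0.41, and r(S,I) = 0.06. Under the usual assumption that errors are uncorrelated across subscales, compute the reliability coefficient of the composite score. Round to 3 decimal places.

0.804

Var(A+S+I) = 3.3² + 5.3² + 2.4² + 2·[3.3·5.3·0.40 + 3.3·2.4·0.41 + 5.3·2.4·0.06] = 44.74 + 22.0128 = 66.7528.
Because errors are independent across components, Cov(Tᵢ,Tⱼ) = Cov(Xᵢ,Xⱼ); the off-diagonal part of the true-score variance is the same as above.
True-score variance = [3.3²·0.92 + 5.3²·0.63 + 2.4²·0.68] + 22.0128 = 31.6323 + 22.0128 = 53.6451.
Reliability = 53.6451 / 66.7528 = 0.804.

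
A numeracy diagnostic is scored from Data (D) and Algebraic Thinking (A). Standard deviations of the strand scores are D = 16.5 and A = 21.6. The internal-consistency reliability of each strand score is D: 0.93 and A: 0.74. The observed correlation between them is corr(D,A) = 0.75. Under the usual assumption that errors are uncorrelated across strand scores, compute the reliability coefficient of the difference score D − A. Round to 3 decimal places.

0.313

Var(D−A) = 16.5² + 21.6² − 2·16.5·21.6·0.75 = 738.81 − 534.6 = 204.21.
Because errors are independent across components, Cov(Tᵢ,Tⱼ) = Cov(Xᵢ,Xⱼ); the off-diagonal part of the true-score variance is the same as above.
True-score variance = [16.5²·0.93 + 21.6²·0.74] − 534.6 = 598.447 − 534.6 = 63.8469.
Reliability = 63.8469 / 204.21 = 0.313.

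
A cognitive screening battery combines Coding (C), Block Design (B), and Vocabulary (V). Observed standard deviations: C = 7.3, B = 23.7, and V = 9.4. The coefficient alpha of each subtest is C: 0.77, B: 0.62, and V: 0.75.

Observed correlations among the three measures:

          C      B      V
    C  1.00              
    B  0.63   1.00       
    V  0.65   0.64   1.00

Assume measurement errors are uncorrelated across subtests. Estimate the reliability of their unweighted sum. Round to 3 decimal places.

Var(C+B+V) = 7.3² + 23.7² + 9.4² + 2·[7.3·23.7·0.63 + 7.3·9.4·0.65 + 23.7·9.4·0.64] = 703.34 + 592.357 = 1295.7.
Under uncorrelated errors the observed covariances equal the true-score covariances, so only the own-variance terms attenuate.
True-score variance = [7.3²·0.77 + 23.7²·0.62 + 9.4²·0.75] + 592.357 = 455.551 + 592.357 = 1047.91.
Reliability = 1047.91 / 1295.7 = 0.809.

0.809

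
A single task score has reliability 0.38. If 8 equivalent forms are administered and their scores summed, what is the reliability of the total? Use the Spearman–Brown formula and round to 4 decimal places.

0.8306

ρ_k = kρ / (1 + (k−1)ρ) = 8·0.38 / (1 + 7·0.38) = 3.040 / 3.660 = 0.8306.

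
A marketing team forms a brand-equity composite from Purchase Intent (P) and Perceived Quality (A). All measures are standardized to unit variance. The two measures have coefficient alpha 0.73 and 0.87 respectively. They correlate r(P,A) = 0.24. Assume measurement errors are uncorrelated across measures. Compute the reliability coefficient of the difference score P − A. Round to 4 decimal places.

Var(P−A) = 1 + 1 − 2·0.24 = 2 − 0.48 = 1.52.
Under uncorrelated errors the observed covariances equal the true-score covariances, so only the own-variance terms attenuate.
True-score variance = [0.73 + 0.87] − 0.48 = 1.6 − 0.48 = 1.12.
Reliability = 1.12 / 1.52 = 0.7368.

0.7368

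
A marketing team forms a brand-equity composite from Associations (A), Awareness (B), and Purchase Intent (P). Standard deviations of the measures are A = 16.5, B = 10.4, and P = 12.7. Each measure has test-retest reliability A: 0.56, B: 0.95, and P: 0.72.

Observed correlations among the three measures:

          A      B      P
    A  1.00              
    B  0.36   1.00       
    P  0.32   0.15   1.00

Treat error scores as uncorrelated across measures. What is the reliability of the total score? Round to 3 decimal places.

0.797

Var(A+B+P) = 16.5² + 10.4² + 12.7² + 2·[16.5·10.4·0.36 + 16.5·12.7·0.32 + 10.4·12.7·0.15] = 541.7 + 297.288 = 838.988.
Because errors are independent across components, Cov(Tᵢ,Tⱼ) = Cov(Xᵢ,Xⱼ); the off-diagonal part of the true-score variance is the same as above.
True-score variance = [16.5²·0.56 + 10.4²·0.95 + 12.7²·0.72] + 297.288 = 371.341 + 297.288 = 668.629.
Reliability = 668.629 / 838.988 = 0.797.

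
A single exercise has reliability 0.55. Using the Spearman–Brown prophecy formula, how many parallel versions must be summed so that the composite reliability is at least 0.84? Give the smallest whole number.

5

k ≥ ρ*(1−ρ₁)/(ρ₁(1−ρ*)) = 0.84·0.45 / (0.55·0.16) = 4.295.
Smallest integer k = 5.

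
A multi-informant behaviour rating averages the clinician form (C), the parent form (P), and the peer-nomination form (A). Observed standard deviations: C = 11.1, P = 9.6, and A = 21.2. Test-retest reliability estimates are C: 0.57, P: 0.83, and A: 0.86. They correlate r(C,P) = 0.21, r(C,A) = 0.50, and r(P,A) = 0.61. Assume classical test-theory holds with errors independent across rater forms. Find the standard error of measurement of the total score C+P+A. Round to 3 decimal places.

Var(total) = 664.81 + 528.37 = 1193.18.
True-score variance = 533.241 + 528.37 = 1061.61, so reliability = 0.8897.
Error variance = 1193.18 − 1061.61 = 131.569; SEM = √131.569 = 11.470.

11.470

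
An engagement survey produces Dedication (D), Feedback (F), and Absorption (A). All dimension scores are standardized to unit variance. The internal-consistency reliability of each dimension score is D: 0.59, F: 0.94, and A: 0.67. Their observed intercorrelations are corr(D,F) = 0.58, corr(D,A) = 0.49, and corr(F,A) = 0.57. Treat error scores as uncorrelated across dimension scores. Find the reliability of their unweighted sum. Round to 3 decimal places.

Var(D+F+A) = 3 + 2·[0.58 + 0.49 + 0.57] = 3 + 3.28 = 6.28.
With uncorrelated errors the cross-covariances are all true-score covariance, so they carry over unchanged; only the diagonal terms shrink to ρᵢσᵢ².
True-score variance = [0.59 + 0.94 + 0.67] + 3.28 = 2.2 + 3.28 = 5.48.
Reliability = 5.48 / 6.28 = 0.873.

0.873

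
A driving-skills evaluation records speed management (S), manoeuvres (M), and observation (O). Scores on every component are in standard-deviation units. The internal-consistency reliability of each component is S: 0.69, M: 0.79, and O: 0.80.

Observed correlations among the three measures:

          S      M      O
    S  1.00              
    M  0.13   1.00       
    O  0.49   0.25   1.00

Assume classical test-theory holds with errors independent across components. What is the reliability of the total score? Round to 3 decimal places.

0.848

Var(S+M+O) = 3 + 2·[0.13 + 0.49 + 0.25] = 3 + 1.74 = 4.74.
Under uncorrelated errors the observed covariances equal the true-score covariances, so only the own-variance terms attenuate.
True-score variance = [0.69 + 0.79 + 0.80] + 1.74 = 2.28 + 1.74 = 4.02.
Reliability = 4.02 / 4.74 = 0.848.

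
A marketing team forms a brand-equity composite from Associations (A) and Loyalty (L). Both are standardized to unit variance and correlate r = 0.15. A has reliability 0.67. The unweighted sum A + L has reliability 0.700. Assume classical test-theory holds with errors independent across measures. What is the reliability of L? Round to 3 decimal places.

0.640

Var(A+L) = 2 + 2·0.15 = 2.300.
True-score variance = ρ_A + ρ_L + 2·0.15, so 0.700 = (0.67 + ρ_L + 0.30) / 2.300.
ρ_L = 0.700·2.300 − 0.67 − 0.30 = 0.640.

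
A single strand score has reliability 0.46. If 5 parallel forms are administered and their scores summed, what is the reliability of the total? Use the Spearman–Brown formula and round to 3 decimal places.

0.810

ρ_k = kρ / (1 + (k−1)ρ) = 5·0.46 / (1 + 4·0.46) = 2.300 / 2.840 = 0.810.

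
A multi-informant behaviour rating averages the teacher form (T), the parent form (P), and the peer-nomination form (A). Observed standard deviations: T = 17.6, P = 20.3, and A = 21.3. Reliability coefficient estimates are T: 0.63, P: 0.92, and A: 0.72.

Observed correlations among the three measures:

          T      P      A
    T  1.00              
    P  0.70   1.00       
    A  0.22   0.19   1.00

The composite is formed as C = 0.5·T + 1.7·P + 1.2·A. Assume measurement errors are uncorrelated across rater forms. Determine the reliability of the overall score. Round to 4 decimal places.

Var(C) = 0.5²·17.6² + 1.7²·20.3² + 1.2²·21.3² + 2·[0.85·17.6·20.3·0.70 + 0.6·17.6·21.3·0.22 + 2.04·20.3·21.3·0.19] = 1921.69 + 859.32 = 2781.01.
Under uncorrelated errors the observed covariances equal the true-score covariances, so only the own-variance terms attenuate.
True-score variance = [0.5²·17.6²·0.63 + 1.7²·20.3²·0.92 + 1.2²·21.3²·0.72] + 859.32 = 1614.84 + 859.32 = 2474.16.
Reliability = 2474.16 / 2781.01 = 0.8897.

0.8897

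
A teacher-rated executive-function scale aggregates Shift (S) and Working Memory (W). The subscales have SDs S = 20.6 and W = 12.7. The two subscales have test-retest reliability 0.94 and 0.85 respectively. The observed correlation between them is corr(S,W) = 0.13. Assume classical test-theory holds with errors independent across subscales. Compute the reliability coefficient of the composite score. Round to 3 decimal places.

Var(S+W) = 20.6² + 12.7² + 2·[20.6·12.7·0.13] = 585.65 + 68.0212 = 653.671.
With uncorrelated errors the cross-covariances are all true-score covariance, so they carry over unchanged; only the diagonal terms shrink to ρᵢσᵢ².
True-score variance = [20.6²·0.94 + 12.7²·0.85] + 68.0212 = 535.995 + 68.0212 = 604.016.
Reliability = 604.016 / 653.671 = 0.924.

0.924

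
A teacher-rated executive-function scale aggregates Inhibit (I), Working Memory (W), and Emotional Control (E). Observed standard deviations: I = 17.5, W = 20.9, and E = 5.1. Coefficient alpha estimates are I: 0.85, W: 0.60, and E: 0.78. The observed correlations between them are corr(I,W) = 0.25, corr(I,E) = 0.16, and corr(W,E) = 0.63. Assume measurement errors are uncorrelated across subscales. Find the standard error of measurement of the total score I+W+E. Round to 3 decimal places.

15.046

Var(total) = 769.07 + 345.738 = 1114.81.
True-score variance = 542.686 + 345.738 = 888.425, so reliability = 0.7969.
Error variance = 1114.81 − 888.425 = 226.384; SEM = √226.384 = 15.046.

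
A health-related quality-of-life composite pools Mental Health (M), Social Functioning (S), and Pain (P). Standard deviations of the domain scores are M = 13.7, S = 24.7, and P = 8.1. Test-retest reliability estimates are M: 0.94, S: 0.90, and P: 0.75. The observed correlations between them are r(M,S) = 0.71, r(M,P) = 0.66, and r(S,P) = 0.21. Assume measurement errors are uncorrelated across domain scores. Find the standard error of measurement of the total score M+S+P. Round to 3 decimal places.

9.417

Var(total) = 863.39 + 711.024 = 1574.41.
True-score variance = 774.717 + 711.024 = 1485.74, so reliability = 0.9437.
Error variance = 1574.41 − 1485.74 = 88.6729; SEM = √88.6729 = 9.417.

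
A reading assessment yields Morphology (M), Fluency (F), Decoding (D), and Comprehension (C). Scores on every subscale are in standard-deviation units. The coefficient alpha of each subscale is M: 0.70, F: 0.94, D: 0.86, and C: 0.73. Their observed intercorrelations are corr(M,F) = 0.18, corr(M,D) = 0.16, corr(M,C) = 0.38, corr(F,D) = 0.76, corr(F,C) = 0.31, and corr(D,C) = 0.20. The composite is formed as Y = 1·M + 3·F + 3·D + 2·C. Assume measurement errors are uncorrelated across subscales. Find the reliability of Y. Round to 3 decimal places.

0.931

Var(Y) = 1 + 3² + 3² + 2² + 2·[3·0.18 + 3·0.16 + 2·0.38 + 9·0.76 + 6·0.31 + 6·0.20] = 23 + 23.36 = 46.36.
Under uncorrelated errors the observed covariances equal the true-score covariances, so only the own-variance terms attenuate.
True-score variance = [0.70 + 3²·0.94 + 3²·0.86 + 2²·0.73] + 23.36 = 19.82 + 23.36 = 43.18.
Reliability = 43.18 / 46.36 = 0.931.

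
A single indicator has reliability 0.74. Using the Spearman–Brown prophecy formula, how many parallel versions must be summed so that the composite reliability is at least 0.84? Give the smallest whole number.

k ≥ ρ*(1−ρ₁)/(ρ₁(1−ρ*)) = 0.84·0.26 / (0.74·0.16) = 1.845.
Smallest integer k = 2.

2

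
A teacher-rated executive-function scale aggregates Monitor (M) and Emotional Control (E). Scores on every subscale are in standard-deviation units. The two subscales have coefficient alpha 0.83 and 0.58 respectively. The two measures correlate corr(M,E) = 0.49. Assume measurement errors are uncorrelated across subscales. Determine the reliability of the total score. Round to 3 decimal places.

Var(M+E) = 2 + 2·[0.49] = 2 + 0.98 = 2.98.
Because errors are independent across components, Cov(Tᵢ,Tⱼ) = Cov(Xᵢ,Xⱼ); the off-diagonal part of the true-score variance is the same as above.
True-score variance = [0.83 + 0.58] + 0.98 = 1.41 + 0.98 = 2.39.
Reliability = 2.39 / 2.98 = 0.802.

0.802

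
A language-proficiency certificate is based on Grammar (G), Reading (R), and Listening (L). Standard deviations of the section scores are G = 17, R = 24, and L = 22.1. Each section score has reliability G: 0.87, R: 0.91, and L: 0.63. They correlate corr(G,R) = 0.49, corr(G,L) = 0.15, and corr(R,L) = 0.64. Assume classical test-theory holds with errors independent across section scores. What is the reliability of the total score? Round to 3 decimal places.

0.894

Var(G+R+L) = 17² + 24² + 22.1² + 2·[17·24·0.49 + 17·22.1·0.15 + 24·22.1·0.64] = 1353.41 + 1191.46 = 2544.87.
Under uncorrelated errors the observed covariances equal the true-score covariances, so only the own-variance terms attenuate.
True-score variance = [17²·0.87 + 24²·0.91 + 22.1²·0.63] + 1191.46 = 1083.29 + 1191.46 = 2274.75.
Reliability = 2274.75 / 2544.87 = 0.894.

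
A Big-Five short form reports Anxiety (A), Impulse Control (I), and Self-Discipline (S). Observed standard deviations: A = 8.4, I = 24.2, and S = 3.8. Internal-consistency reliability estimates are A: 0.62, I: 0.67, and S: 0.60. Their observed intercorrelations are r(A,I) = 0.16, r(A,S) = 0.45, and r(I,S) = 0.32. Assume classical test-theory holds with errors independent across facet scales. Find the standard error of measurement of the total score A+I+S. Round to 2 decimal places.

Var(total) = 670.64 + 152.632 = 823.272.
True-score variance = 444.79 + 152.632 = 597.422, so reliability = 0.7257.
Error variance = 823.272 − 597.422 = 225.85; SEM = √225.85 = 15.03.

15.03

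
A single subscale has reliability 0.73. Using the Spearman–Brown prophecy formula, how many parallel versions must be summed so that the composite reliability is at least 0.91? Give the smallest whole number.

k ≥ ρ*(1−ρ₁)/(ρ₁(1−ρ*)) = 0.91·0.27 / (0.73·0.09) = 3.740.
Smallest integer k = 4.

4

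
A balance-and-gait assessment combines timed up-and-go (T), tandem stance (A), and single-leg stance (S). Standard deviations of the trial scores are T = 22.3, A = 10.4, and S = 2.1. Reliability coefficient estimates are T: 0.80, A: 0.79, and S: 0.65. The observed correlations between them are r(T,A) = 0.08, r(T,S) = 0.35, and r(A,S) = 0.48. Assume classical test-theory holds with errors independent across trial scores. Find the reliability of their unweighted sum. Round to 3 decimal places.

0.823

Var(T+A+S) = 22.3² + 10.4² + 2.1² + 2·[22.3·10.4·0.08 + 22.3·2.1·0.35 + 10.4·2.1·0.48] = 609.86 + 90.8546 = 700.715.
Because errors are independent across components, Cov(Tᵢ,Tⱼ) = Cov(Xᵢ,Xⱼ); the off-diagonal part of the true-score variance is the same as above.
True-score variance = [22.3²·0.80 + 10.4²·0.79 + 2.1²·0.65] + 90.8546 = 486.145 + 90.8546 = 577.
Reliability = 577 / 700.715 = 0.823.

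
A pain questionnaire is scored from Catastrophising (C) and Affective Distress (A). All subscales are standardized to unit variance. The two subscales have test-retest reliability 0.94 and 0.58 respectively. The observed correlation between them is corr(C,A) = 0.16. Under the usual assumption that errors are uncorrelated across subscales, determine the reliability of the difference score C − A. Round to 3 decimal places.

Var(C−A) = 1 + 1 − 2·0.16 = 2 − 0.32 = 1.68.
Because errors are independent across components, Cov(Tᵢ,Tⱼ) = Cov(Xᵢ,Xⱼ); the off-diagonal part of the true-score variance is the same as above.
True-score variance = [0.94 + 0.58] − 0.32 = 1.52 − 0.32 = 1.2.
Reliability = 1.2 / 1.68 = 0.714.

0.714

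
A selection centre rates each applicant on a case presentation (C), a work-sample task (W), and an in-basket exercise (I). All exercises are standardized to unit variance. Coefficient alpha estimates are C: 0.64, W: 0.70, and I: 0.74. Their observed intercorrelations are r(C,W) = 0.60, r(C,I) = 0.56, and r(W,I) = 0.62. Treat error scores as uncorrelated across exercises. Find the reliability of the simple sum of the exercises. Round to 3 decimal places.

Var(C+W+I) = 3 + 2·[0.60 + 0.56 + 0.62] = 3 + 3.56 = 6.56.
Under uncorrelated errors the observed covariances equal the true-score covariances, so only the own-variance terms attenuate.
True-score variance = [0.64 + 0.70 + 0.74] + 3.56 = 2.08 + 3.56 = 5.64.
Reliability = 5.64 / 6.56 = 0.860.

0.860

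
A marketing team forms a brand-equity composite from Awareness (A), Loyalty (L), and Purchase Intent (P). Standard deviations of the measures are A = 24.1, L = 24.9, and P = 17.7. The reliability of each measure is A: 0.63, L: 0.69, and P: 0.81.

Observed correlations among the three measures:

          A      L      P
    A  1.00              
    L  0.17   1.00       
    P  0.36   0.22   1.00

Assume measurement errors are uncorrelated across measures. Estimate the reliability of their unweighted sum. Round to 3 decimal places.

0.790

Var(A+L+P) = 24.1² + 24.9² + 17.7² + 2·[24.1·24.9·0.17 + 24.1·17.7·0.36 + 24.9·17.7·0.22] = 1514.11 + 705.082 = 2219.19.
Because errors are independent across components, Cov(Tᵢ,Tⱼ) = Cov(Xᵢ,Xⱼ); the off-diagonal part of the true-score variance is the same as above.
True-score variance = [24.1²·0.63 + 24.9²·0.69 + 17.7²·0.81] + 705.082 = 1047.48 + 705.082 = 1752.56.
Reliability = 1752.56 / 2219.19 = 0.790.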